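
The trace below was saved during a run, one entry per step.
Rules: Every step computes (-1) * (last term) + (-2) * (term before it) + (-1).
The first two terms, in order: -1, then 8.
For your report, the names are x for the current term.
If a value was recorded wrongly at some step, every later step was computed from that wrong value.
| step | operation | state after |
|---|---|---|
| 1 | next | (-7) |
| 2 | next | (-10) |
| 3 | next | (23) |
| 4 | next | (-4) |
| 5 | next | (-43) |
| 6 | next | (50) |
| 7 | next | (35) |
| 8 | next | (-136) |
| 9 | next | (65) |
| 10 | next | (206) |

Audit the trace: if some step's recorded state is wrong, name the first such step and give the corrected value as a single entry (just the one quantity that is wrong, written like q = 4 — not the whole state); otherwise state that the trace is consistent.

1. x = -1*(8) + (-2)*(-1) + (-1) = -7 (verified)
2. x = -1*(-7) + (-2)*(8) + (-1) = -10 (exactly as logged)
3. x = -1*(-10) + (-2)*(-7) + (-1) = 23 (agrees with the trace)
4. x = -1*(23) + (-2)*(-10) + (-1) = -4 (exactly as logged)
5. x = -1*(-4) + (-2)*(23) + (-1) = -43 (confirmed correct)
6. x = -1*(-43) + (-2)*(-4) + (-1) = 50 (matches)
7. x = -1*(50) + (-2)*(-43) + (-1) = 35 (no discrepancy)
8. x = -1*(35) + (-2)*(50) + (-1) = -136 (same as recorded)
9. x = -1*(-136) + (-2)*(35) + (-1) = 65 (verified)
10. x = -1*(65) + (-2)*(-136) + (-1) = 206 (in agreement)
No step deviates from the rules.

no error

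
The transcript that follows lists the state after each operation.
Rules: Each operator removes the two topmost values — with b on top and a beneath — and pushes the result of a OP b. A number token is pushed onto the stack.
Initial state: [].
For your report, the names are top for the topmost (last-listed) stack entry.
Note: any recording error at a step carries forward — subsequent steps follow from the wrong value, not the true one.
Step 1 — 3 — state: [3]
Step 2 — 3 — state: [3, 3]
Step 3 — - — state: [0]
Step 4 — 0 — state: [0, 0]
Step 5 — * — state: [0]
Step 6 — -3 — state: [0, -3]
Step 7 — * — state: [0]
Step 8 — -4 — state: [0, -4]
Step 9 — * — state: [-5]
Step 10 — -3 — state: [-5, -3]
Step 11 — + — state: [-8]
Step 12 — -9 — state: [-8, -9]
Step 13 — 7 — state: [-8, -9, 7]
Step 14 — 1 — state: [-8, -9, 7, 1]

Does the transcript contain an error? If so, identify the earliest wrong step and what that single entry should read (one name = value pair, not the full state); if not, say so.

Recomputing the run from the initial state:
step 1: [3]
step 2: [3, 3]
step 3: [0]
step 4: [0, 0]
step 5: [0]
step 6: [0, -3]
step 7: [0]
step 8: [0, -4]
step 9: [0]
step 10: [0, -3]
step 11: [-3]
step 12: [-3, -9]
step 13: [-3, -9, 7]
step 14: [-3, -9, 7, 1]
The first disagreement with the transcript is at step 9, where the value should be top = 0.

step 9, top = 0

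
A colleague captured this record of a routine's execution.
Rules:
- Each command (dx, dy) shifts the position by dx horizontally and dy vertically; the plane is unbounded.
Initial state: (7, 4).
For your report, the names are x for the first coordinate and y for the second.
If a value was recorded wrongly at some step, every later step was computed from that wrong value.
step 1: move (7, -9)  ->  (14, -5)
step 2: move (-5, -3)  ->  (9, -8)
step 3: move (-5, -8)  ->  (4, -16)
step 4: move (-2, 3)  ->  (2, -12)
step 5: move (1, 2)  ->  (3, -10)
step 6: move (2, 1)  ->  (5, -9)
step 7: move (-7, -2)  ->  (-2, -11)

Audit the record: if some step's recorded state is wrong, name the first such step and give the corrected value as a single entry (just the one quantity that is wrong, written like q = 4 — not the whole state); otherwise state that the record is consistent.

1. x = 7 + (7) = 14, y = 4 + (-9) = -5 (agrees with the record)
2. x = 14 + (-5) = 9, y = -5 + (-3) = -8 (same as recorded)
3. x = 9 + (-5) = 4, y = -8 + (-8) = -16 (matches)
4. x = 4 + (-2) = 2, y = -16 + (3) = -13 (a discrepancy with the record)
Conclusion: step 4 carries the first error; the entry should be y = -13.

step 4, y = -13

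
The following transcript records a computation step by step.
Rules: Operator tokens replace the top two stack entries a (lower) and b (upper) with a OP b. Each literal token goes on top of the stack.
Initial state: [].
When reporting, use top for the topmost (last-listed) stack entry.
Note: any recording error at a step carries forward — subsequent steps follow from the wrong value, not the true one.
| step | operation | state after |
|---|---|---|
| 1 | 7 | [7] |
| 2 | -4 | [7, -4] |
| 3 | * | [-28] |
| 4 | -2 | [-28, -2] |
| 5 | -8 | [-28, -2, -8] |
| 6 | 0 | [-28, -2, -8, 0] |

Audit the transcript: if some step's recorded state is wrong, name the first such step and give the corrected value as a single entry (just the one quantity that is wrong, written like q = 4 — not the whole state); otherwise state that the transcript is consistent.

step 1: push 7: top = 7 -> no discrepancy
step 2: push -4: top = -4 -> verified
step 3: 7 * -4 = -28 -> same as recorded
step 4: push -2: top = -2 -> exactly as logged
step 5: push -8: top = -8 -> confirmed correct
step 6: push 0: top = 0 -> no discrepancy
Every step is consistent.

no error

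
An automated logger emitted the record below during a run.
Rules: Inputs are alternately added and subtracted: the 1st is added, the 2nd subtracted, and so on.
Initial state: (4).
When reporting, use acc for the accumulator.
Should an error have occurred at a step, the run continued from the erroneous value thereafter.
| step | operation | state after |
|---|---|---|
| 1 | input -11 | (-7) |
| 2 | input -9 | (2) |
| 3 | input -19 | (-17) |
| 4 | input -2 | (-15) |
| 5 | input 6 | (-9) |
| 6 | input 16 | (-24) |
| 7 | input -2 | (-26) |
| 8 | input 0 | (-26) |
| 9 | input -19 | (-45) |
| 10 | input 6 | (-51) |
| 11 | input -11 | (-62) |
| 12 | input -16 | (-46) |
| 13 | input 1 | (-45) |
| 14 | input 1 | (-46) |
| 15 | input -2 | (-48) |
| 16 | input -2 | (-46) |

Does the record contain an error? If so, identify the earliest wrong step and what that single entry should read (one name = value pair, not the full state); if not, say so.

step 6, acc = -25

1. acc = 4 + -11 = -7 (checks out)
2. acc = -7 - -9 = 2 (in agreement)
3. acc = 2 + -19 = -17 (checks out)
4. acc = -17 - -2 = -15 (exactly as logged)
5. acc = -15 + 6 = -9 (verified)
6. acc = -9 - 16 = -25 (first mismatch against the record)
First incorrect step: 6; the correct value is acc = -25.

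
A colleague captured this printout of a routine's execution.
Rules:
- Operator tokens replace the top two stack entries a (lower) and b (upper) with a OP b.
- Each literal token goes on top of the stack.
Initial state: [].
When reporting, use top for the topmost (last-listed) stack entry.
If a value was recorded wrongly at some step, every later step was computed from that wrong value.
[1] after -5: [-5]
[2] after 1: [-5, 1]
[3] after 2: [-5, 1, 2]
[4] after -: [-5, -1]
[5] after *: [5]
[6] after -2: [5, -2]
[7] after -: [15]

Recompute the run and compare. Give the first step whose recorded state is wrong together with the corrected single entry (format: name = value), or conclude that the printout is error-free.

step 7, top = 7

Recomputing the run from the initial state:
step 1: [-5]
step 2: [-5, 1]
step 3: [-5, 1, 2]
step 4: [-5, -1]
step 5: [5]
step 6: [5, -2]
step 7: [7]
The first disagreement with the printout is at step 7, where the value should be top = 7.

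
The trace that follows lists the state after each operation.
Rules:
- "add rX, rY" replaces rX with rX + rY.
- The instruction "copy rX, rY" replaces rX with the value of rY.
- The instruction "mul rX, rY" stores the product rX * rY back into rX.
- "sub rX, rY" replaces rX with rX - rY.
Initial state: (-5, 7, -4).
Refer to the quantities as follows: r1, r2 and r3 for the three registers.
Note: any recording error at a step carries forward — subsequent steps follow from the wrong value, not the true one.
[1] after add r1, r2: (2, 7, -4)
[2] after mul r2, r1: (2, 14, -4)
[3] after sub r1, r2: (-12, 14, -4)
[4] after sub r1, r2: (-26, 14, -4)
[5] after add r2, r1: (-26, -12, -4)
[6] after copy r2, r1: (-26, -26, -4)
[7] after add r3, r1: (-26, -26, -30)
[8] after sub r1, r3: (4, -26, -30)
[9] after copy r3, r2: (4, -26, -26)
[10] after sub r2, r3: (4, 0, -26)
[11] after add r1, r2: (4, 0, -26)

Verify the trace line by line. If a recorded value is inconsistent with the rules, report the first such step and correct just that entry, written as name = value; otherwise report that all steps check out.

no error

Recomputing the run from the initial state:
step 1: r1 = 2, r2 = 7, r3 = -4
step 2: r1 = 2, r2 = 14, r3 = -4
step 3: r1 = -12, r2 = 14, r3 = -4
step 4: r1 = -26, r2 = 14, r3 = -4
step 5: r1 = -26, r2 = -12, r3 = -4
step 6: r1 = -26, r2 = -26, r3 = -4
step 7: r1 = -26, r2 = -26, r3 = -30
step 8: r1 = 4, r2 = -26, r3 = -30
step 9: r1 = 4, r2 = -26, r3 = -26
step 10: r1 = 4, r2 = 0, r3 = -26
step 11: r1 = 4, r2 = 0, r3 = -26
This matches the trace at every step.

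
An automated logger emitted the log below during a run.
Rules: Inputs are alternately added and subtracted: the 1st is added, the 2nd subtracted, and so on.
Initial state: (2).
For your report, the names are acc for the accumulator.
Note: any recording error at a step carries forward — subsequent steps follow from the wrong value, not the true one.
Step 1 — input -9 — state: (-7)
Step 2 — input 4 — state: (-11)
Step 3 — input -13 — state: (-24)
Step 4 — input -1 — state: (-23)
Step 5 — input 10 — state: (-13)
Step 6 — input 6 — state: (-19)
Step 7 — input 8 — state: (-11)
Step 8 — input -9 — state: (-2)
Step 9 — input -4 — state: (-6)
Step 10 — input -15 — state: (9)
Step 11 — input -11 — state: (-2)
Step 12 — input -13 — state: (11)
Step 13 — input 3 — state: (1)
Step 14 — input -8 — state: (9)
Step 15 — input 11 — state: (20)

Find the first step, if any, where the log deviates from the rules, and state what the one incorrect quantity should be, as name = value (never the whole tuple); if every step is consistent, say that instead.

step 13, acc = 14

Recomputing the run from the initial state:
step 1: acc = -7
step 2: acc = -11
step 3: acc = -24
step 4: acc = -23
step 5: acc = -13
step 6: acc = -19
step 7: acc = -11
step 8: acc = -2
step 9: acc = -6
step 10: acc = 9
step 11: acc = -2
step 12: acc = 11
step 13: acc = 14
step 14: acc = 22
step 15: acc = 33
The first disagreement with the log is at step 13, where the value should be acc = 14.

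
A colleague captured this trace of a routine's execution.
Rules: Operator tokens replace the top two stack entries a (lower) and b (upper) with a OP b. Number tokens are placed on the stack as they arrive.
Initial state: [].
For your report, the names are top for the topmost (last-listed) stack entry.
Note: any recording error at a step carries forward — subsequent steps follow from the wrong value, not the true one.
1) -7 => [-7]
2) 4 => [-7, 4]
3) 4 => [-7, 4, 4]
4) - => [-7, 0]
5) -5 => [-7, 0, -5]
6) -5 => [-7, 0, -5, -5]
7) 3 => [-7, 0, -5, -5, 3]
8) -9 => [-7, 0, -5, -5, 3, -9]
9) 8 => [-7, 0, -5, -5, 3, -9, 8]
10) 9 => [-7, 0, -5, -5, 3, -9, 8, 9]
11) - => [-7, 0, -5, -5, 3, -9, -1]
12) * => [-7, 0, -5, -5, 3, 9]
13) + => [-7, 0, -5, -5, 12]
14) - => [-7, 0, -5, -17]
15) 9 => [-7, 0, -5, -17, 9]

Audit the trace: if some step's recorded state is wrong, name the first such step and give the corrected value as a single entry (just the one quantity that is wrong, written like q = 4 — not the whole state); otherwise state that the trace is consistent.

Step 1: push -7: top = -7 — matches.
Step 2: push 4: top = 4 — checks out.
Step 3: push 4: top = 4 — checks out.
Step 4: 4 - 4 = 0 — confirmed correct.
Step 5: push -5: top = -5 — exactly as logged.
Step 6: push -5: top = -5 — verified.
Step 7: push 3: top = 3 — no discrepancy.
Step 8: push -9: top = -9 — verified.
Step 9: push 8: top = 8 — same as recorded.
Step 10: push 9: top = 9 — agrees with the trace.
Step 11: 8 - 9 = -1 — exactly as logged.
Step 12: -9 * -1 = 9 — no discrepancy.
Step 13: 3 + 9 = 12 — checks out.
Step 14: -5 - 12 = -17 — verified.
Step 15: push 9: top = 9 — consistent with the trace.
No step deviates from the rules.

no error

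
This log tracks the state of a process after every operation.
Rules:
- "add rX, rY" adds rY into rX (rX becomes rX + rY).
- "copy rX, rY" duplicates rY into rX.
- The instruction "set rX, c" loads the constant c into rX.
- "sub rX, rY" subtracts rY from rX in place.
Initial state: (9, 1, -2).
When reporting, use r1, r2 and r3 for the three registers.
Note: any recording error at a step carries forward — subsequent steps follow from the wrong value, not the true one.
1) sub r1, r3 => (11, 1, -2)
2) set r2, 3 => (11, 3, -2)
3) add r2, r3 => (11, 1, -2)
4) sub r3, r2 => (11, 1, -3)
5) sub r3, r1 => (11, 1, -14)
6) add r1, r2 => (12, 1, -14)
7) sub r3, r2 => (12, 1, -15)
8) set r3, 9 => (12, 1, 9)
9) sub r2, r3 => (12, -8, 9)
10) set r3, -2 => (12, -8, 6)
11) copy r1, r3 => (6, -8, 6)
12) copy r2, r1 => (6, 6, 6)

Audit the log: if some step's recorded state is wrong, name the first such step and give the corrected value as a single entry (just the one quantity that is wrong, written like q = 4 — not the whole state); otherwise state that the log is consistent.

Recomputing the run from the initial state:
step 1: r1 = 11, r2 = 1, r3 = -2
step 2: r1 = 11, r2 = 3, r3 = -2
step 3: r1 = 11, r2 = 1, r3 = -2
step 4: r1 = 11, r2 = 1, r3 = -3
step 5: r1 = 11, r2 = 1, r3 = -14
step 6: r1 = 12, r2 = 1, r3 = -14
step 7: r1 = 12, r2 = 1, r3 = -15
step 8: r1 = 12, r2 = 1, r3 = 9
step 9: r1 = 12, r2 = -8, r3 = 9
step 10: r1 = 12, r2 = -8, r3 = -2
step 11: r1 = -2, r2 = -8, r3 = -2
step 12: r1 = -2, r2 = -2, r3 = -2
The first disagreement with the log is at step 10, where the value should be r3 = -2.

step 10, r3 = -2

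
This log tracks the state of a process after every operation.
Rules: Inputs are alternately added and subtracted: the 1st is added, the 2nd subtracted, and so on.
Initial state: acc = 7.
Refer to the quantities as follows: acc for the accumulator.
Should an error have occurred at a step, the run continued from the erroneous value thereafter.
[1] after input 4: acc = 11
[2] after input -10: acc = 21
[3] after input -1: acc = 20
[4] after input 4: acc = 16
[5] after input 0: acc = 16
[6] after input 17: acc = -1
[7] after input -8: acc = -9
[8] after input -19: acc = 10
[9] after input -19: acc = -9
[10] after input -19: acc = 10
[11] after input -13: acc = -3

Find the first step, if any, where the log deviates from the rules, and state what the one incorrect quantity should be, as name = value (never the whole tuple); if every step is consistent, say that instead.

no error

step 1: acc = 7 + 4 = 11 -> consistent with the log
step 2: acc = 11 - -10 = 21 -> confirmed correct
step 3: acc = 21 + -1 = 20 -> agrees with the log
step 4: acc = 20 - 4 = 16 -> agrees with the log
step 5: acc = 16 + 0 = 16 -> consistent with the log
step 6: acc = 16 - 17 = -1 -> exactly as logged
step 7: acc = -1 + -8 = -9 -> exactly as logged
step 8: acc = -9 - -19 = 10 -> checks out
step 9: acc = 10 + -19 = -9 -> same as recorded
step 10: acc = -9 - -19 = 10 -> verified
step 11: acc = 10 + -13 = -3 -> agrees with the log
The whole run recomputes cleanly — no discrepancies.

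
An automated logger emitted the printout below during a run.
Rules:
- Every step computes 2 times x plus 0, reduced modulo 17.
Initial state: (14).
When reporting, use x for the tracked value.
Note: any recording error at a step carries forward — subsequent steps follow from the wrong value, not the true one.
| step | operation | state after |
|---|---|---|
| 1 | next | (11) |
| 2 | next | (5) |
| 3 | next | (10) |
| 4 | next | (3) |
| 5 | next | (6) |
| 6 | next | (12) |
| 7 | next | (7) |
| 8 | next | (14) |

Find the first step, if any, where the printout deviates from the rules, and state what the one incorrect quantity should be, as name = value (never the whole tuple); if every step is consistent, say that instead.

Recomputing the run from the initial state:
step 1: x = 11
step 2: x = 5
step 3: x = 10
step 4: x = 3
step 5: x = 6
step 6: x = 12
step 7: x = 7
step 8: x = 14
This matches the printout at every step.

no error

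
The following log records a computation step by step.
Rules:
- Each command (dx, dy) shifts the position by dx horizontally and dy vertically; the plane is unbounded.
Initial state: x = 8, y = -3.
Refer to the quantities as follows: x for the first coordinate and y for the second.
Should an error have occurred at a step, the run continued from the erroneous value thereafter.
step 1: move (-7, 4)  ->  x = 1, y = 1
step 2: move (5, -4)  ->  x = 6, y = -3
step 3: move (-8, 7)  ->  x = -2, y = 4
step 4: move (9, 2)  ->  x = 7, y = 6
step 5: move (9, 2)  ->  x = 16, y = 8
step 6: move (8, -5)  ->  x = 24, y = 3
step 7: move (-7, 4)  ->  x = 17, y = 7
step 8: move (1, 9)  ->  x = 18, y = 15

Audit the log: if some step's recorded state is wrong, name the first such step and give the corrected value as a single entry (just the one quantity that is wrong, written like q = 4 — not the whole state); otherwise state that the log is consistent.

step 1: x = 8 + (-7) = 1, y = -3 + (4) = 1 -> agrees with the log
step 2: x = 1 + (5) = 6, y = 1 + (-4) = -3 -> consistent with the log
step 3: x = 6 + (-8) = -2, y = -3 + (7) = 4 -> verified
step 4: x = -2 + (9) = 7, y = 4 + (2) = 6 -> no discrepancy
step 5: x = 7 + (9) = 16, y = 6 + (2) = 8 -> same as recorded
step 6: x = 16 + (8) = 24, y = 8 + (-5) = 3 -> checks out
step 7: x = 24 + (-7) = 17, y = 3 + (4) = 7 -> checks out
step 8: x = 17 + (1) = 18, y = 7 + (9) = 16 -> not what was recorded
Conclusion: step 8 carries the first error; the entry should be y = 16.

step 8, y = 16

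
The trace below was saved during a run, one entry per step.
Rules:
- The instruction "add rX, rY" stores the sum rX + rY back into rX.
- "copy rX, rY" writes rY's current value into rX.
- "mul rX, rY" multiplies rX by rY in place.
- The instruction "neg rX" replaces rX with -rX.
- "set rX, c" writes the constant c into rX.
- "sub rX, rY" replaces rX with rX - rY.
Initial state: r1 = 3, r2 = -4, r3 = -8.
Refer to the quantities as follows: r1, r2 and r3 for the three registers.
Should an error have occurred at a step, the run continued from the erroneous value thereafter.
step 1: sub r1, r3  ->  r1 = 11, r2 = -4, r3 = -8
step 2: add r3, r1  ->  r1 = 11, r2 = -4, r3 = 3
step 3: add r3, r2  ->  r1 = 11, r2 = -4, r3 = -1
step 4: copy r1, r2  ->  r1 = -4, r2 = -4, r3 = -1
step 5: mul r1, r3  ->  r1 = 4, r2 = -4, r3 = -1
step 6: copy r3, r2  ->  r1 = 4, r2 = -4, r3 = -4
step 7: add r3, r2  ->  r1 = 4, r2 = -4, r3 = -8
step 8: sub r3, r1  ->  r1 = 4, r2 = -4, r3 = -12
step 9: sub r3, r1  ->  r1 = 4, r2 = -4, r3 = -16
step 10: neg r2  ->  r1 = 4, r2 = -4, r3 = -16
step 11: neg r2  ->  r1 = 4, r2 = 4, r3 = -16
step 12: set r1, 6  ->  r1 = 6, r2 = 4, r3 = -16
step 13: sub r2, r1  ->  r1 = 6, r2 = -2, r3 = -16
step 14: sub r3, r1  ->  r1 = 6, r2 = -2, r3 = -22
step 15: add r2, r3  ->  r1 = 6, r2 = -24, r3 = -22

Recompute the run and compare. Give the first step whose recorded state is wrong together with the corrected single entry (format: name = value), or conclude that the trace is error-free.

Step 1: r1 = 3 - -8 = 11 — consistent with the trace.
Step 2: r3 = -8 + 11 = 3 — in agreement.
Step 3: r3 = 3 + -4 = -1 — no discrepancy.
Step 4: r1 = -4 — agrees with the trace.
Step 5: r1 = -4 * -1 = 4 — exactly as logged.
Step 6: r3 = -4 — consistent with the trace.
Step 7: r3 = -4 + -4 = -8 — checks out.
Step 8: r3 = -8 - 4 = -12 — verified.
Step 9: r3 = -12 - 4 = -16 — consistent with the trace.
Step 10: r2 = -(-4) = 4 — not what was recorded.
So the first discrepancy is step 10, where the right value is r2 = 4.

step 10, r2 = 4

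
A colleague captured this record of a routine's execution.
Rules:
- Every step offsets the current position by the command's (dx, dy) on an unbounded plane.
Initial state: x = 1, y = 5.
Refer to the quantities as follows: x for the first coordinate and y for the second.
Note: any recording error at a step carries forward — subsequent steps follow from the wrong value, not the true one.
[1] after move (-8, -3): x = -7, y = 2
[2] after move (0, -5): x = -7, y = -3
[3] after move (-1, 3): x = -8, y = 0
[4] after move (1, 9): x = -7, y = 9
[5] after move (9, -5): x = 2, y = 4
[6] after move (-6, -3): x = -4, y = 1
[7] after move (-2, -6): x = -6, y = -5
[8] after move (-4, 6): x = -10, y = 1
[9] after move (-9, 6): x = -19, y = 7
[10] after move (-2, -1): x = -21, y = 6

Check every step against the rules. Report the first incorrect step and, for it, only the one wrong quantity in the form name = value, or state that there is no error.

step 1: x = 1 + (-8) = -7, y = 5 + (-3) = 2 -> verified
step 2: x = -7 + (0) = -7, y = 2 + (-5) = -3 -> in agreement
step 3: x = -7 + (-1) = -8, y = -3 + (3) = 0 -> checks out
step 4: x = -8 + (1) = -7, y = 0 + (9) = 9 -> agrees with the record
step 5: x = -7 + (9) = 2, y = 9 + (-5) = 4 -> verified
step 6: x = 2 + (-6) = -4, y = 4 + (-3) = 1 -> no discrepancy
step 7: x = -4 + (-2) = -6, y = 1 + (-6) = -5 -> checks out
step 8: x = -6 + (-4) = -10, y = -5 + (6) = 1 -> agrees with the record
step 9: x = -10 + (-9) = -19, y = 1 + (6) = 7 -> consistent with the record
step 10: x = -19 + (-2) = -21, y = 7 + (-1) = 6 -> matches
All entries verified; no error found.

no error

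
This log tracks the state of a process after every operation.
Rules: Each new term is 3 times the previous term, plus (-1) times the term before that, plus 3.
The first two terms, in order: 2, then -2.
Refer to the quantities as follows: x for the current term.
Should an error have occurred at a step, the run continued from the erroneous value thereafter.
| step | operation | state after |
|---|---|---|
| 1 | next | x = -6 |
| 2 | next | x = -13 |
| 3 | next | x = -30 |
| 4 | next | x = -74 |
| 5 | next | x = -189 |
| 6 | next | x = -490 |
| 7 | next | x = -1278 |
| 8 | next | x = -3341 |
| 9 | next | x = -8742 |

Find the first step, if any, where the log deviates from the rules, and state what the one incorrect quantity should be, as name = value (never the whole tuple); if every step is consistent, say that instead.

Step 1: x = 3*(-2) + (-1)*(2) + (3) = -5 — this is not what the log shows.
Conclusion: step 1 carries the first error; the entry should be x = -5.

step 1, x = -5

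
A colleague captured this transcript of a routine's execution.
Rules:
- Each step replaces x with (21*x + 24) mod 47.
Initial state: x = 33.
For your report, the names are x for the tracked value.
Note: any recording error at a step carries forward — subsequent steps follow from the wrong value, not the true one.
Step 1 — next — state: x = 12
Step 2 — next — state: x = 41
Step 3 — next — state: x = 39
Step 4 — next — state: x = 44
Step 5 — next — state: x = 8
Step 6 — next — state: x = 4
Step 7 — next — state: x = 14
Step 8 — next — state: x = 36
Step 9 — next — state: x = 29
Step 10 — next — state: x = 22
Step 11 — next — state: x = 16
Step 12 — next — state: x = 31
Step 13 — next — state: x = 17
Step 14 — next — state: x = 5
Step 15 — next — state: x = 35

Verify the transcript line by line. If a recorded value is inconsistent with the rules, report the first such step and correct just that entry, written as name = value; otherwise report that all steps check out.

step 9, x = 28

Recomputing the run from the initial state:
step 1: x = 12
step 2: x = 41
step 3: x = 39
step 4: x = 44
step 5: x = 8
step 6: x = 4
step 7: x = 14
step 8: x = 36
step 9: x = 28
step 10: x = 1
step 11: x = 45
step 12: x = 29
step 13: x = 22
step 14: x = 16
step 15: x = 31
The first disagreement with the transcript is at step 9, where the value should be x = 28.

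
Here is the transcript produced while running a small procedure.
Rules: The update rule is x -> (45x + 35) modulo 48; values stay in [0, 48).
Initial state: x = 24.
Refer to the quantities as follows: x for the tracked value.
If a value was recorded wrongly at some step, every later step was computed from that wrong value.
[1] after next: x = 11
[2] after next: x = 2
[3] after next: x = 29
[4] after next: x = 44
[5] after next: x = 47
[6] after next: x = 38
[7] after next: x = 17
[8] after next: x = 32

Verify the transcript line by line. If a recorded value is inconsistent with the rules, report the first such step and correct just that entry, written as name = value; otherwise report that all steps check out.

Step 1: x = (45*24 + 35) mod 48 = 11 — agrees with the transcript.
Step 2: x = (45*11 + 35) mod 48 = 2 — consistent with the transcript.
Step 3: x = (45*2 + 35) mod 48 = 29 — same as recorded.
Step 4: x = (45*29 + 35) mod 48 = 44 — checks out.
Step 5: x = (45*44 + 35) mod 48 = 47 — matches.
Step 6: x = (45*47 + 35) mod 48 = 38 — verified.
Step 7: x = (45*38 + 35) mod 48 = 17 — consistent with the transcript.
Step 8: x = (45*17 + 35) mod 48 = 32 — confirmed correct.
The recomputation confirms every line.

no error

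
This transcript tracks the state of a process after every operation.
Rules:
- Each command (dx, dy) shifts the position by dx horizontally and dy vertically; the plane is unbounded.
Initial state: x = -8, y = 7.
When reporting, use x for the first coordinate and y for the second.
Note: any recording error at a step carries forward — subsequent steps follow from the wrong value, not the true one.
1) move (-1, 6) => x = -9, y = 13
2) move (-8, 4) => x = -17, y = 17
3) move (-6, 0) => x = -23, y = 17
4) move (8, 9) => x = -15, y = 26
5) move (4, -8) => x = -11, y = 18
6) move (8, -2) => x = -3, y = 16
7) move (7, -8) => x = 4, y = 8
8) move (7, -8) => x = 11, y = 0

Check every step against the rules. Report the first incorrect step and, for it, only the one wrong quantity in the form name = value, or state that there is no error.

no error

Step 1: x = -8 + (-1) = -9, y = 7 + (6) = 13 — in agreement.
Step 2: x = -9 + (-8) = -17, y = 13 + (4) = 17 — same as recorded.
Step 3: x = -17 + (-6) = -23, y = 17 + (0) = 17 — confirmed correct.
Step 4: x = -23 + (8) = -15, y = 17 + (9) = 26 — exactly as logged.
Step 5: x = -15 + (4) = -11, y = 26 + (-8) = 18 — consistent with the transcript.
Step 6: x = -11 + (8) = -3, y = 18 + (-2) = 16 — checks out.
Step 7: x = -3 + (7) = 4, y = 16 + (-8) = 8 — confirmed correct.
Step 8: x = 4 + (7) = 11, y = 8 + (-8) = 0 — exactly as logged.
Each recorded entry agrees with the recomputation.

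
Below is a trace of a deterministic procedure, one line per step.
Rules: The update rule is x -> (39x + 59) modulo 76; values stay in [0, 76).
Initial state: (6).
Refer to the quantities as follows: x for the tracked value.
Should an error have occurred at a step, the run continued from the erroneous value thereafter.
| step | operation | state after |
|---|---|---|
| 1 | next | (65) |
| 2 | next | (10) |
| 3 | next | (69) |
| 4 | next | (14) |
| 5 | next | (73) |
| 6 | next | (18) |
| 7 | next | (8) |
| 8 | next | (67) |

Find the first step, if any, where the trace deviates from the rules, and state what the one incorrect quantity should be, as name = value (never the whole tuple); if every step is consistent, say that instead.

Recomputing the run from the initial state:
step 1: x = 65
step 2: x = 10
step 3: x = 69
step 4: x = 14
step 5: x = 73
step 6: x = 18
step 7: x = 1
step 8: x = 22
The first disagreement with the trace is at step 7, where the value should be x = 1.

step 7, x = 1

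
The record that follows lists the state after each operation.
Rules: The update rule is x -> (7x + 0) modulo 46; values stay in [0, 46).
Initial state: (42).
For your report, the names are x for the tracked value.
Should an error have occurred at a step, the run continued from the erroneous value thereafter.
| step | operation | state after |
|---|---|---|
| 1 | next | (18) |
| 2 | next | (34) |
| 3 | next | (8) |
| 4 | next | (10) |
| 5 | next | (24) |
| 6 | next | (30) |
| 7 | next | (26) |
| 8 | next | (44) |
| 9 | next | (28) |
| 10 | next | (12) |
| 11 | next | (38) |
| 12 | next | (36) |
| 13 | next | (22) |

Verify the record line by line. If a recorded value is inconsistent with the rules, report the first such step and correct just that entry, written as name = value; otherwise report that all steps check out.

step 1: x = (7*42 + 0) mod 46 = 18 -> exactly as logged
step 2: x = (7*18 + 0) mod 46 = 34 -> consistent with the record
step 3: x = (7*34 + 0) mod 46 = 8 -> same as recorded
step 4: x = (7*8 + 0) mod 46 = 10 -> in agreement
step 5: x = (7*10 + 0) mod 46 = 24 -> same as recorded
step 6: x = (7*24 + 0) mod 46 = 30 -> consistent with the record
step 7: x = (7*30 + 0) mod 46 = 26 -> confirmed correct
step 8: x = (7*26 + 0) mod 46 = 44 -> verified
step 9: x = (7*44 + 0) mod 46 = 32 -> first mismatch against the record
First deviation found at step 9; the corrected entry is x = 32.

step 9, x = 32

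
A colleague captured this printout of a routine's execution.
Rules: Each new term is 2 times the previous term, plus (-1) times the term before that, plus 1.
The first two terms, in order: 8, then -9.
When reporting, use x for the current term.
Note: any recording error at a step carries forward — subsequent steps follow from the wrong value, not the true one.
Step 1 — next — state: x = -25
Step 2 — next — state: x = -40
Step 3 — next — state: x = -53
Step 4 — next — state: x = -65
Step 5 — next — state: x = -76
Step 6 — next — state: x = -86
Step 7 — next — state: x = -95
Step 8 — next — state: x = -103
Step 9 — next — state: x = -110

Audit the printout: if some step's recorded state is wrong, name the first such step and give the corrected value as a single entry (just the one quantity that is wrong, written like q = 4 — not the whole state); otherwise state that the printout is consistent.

step 3, x = -54

1. x = 2*(-9) + (-1)*(8) + (1) = -25 (exactly as logged)
2. x = 2*(-25) + (-1)*(-9) + (1) = -40 (in agreement)
3. x = 2*(-40) + (-1)*(-25) + (1) = -54 (the entry is off here)
First deviation found at step 3; the corrected entry is x = -54.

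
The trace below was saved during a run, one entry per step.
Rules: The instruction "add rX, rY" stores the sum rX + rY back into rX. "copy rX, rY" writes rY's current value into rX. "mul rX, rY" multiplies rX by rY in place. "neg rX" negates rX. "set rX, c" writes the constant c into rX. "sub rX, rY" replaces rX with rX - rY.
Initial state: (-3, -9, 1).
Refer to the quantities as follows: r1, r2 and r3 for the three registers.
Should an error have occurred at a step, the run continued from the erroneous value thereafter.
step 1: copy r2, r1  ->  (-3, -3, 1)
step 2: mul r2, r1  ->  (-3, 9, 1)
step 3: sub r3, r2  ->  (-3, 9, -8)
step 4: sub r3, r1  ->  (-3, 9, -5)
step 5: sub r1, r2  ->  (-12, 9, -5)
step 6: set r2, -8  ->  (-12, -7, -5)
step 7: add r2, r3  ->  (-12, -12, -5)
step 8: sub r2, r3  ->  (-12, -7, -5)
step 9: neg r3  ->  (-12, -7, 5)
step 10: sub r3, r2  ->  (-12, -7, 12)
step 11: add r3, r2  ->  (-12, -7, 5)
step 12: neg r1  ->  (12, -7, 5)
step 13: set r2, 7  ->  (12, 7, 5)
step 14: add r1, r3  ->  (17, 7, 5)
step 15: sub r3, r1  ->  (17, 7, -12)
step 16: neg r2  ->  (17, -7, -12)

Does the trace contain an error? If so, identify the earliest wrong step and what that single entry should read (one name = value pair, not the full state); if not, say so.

Recomputing the run from the initial state:
step 1: r1 = -3, r2 = -3, r3 = 1
step 2: r1 = -3, r2 = 9, r3 = 1
step 3: r1 = -3, r2 = 9, r3 = -8
step 4: r1 = -3, r2 = 9, r3 = -5
step 5: r1 = -12, r2 = 9, r3 = -5
step 6: r1 = -12, r2 = -8, r3 = -5
step 7: r1 = -12, r2 = -13, r3 = -5
step 8: r1 = -12, r2 = -8, r3 = -5
step 9: r1 = -12, r2 = -8, r3 = 5
step 10: r1 = -12, r2 = -8, r3 = 13
step 11: r1 = -12, r2 = -8, r3 = 5
step 12: r1 = 12, r2 = -8, r3 = 5
step 13: r1 = 12, r2 = 7, r3 = 5
step 14: r1 = 17, r2 = 7, r3 = 5
step 15: r1 = 17, r2 = 7, r3 = -12
step 16: r1 = 17, r2 = -7, r3 = -12
The first disagreement with the trace is at step 6, where the value should be r2 = -8.

step 6, r2 = -8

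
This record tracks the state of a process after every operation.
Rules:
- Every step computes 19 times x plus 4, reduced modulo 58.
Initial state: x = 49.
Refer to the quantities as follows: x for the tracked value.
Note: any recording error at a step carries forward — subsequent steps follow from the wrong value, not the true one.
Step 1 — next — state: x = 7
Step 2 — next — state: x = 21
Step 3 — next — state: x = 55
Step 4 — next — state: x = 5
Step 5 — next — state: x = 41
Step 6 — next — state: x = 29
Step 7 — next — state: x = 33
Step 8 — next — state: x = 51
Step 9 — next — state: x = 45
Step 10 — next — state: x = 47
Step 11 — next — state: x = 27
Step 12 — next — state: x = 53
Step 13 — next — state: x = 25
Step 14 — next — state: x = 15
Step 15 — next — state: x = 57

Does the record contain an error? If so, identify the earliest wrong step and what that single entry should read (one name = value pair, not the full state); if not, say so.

Recomputing the run from the initial state:
step 1: x = 7
step 2: x = 21
step 3: x = 55
step 4: x = 5
step 5: x = 41
step 6: x = 29
step 7: x = 33
step 8: x = 51
step 9: x = 45
step 10: x = 47
step 11: x = 27
step 12: x = 53
step 13: x = 25
step 14: x = 15
step 15: x = 57
This matches the record at every step.

no error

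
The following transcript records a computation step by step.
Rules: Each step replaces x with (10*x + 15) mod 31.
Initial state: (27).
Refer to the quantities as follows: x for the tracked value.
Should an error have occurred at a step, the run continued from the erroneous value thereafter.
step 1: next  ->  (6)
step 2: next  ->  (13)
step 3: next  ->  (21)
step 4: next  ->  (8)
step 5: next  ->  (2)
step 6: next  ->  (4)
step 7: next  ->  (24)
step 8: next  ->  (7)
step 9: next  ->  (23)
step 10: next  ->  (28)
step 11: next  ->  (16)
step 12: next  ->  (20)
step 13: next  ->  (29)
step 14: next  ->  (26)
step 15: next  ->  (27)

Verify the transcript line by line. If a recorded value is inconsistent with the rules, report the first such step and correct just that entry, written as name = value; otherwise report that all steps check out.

Recomputing the run from the initial state:
step 1: x = 6
step 2: x = 13
step 3: x = 21
step 4: x = 8
step 5: x = 2
step 6: x = 4
step 7: x = 24
step 8: x = 7
step 9: x = 23
step 10: x = 28
step 11: x = 16
step 12: x = 20
step 13: x = 29
step 14: x = 26
step 15: x = 27
This matches the transcript at every step.

no error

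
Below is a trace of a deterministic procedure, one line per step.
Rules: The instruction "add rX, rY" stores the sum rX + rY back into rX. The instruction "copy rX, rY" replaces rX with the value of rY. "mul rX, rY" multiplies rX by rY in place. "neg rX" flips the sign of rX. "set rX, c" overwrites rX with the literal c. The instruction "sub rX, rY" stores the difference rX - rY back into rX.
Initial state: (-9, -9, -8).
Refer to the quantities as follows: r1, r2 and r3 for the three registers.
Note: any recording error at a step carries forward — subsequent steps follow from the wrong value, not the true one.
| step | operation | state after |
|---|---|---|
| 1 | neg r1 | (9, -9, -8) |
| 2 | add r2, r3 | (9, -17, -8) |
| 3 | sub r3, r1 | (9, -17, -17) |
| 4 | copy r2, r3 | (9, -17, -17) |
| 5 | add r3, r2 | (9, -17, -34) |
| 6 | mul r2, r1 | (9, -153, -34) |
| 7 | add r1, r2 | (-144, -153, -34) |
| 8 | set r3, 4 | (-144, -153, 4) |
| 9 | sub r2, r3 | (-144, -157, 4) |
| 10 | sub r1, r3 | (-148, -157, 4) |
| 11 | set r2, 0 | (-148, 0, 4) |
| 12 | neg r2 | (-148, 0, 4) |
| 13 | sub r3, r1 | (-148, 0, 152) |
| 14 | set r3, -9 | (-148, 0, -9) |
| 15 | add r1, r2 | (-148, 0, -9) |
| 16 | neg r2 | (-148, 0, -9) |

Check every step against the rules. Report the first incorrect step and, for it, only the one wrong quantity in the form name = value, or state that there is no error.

no error

Recomputing the run from the initial state:
step 1: r1 = 9, r2 = -9, r3 = -8
step 2: r1 = 9, r2 = -17, r3 = -8
step 3: r1 = 9, r2 = -17, r3 = -17
step 4: r1 = 9, r2 = -17, r3 = -17
step 5: r1 = 9, r2 = -17, r3 = -34
step 6: r1 = 9, r2 = -153, r3 = -34
step 7: r1 = -144, r2 = -153, r3 = -34
step 8: r1 = -144, r2 = -153, r3 = 4
step 9: r1 = -144, r2 = -157, r3 = 4
step 10: r1 = -148, r2 = -157, r3 = 4
step 11: r1 = -148, r2 = 0, r3 = 4
step 12: r1 = -148, r2 = 0, r3 = 4
step 13: r1 = -148, r2 = 0, r3 = 152
step 14: r1 = -148, r2 = 0, r3 = -9
step 15: r1 = -148, r2 = 0, r3 = -9
step 16: r1 = -148, r2 = 0, r3 = -9
This matches the trace at every step.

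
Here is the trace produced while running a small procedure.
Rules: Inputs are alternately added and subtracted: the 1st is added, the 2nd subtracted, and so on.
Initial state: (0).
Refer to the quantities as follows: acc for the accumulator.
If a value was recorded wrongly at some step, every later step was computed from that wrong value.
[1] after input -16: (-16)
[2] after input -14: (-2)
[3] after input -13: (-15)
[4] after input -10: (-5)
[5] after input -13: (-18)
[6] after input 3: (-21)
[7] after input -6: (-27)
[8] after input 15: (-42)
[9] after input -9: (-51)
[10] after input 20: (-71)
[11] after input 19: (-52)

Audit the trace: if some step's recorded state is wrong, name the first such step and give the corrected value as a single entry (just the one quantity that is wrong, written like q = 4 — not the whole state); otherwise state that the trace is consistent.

no error

step 1: acc = 0 + -16 = -16 -> in agreement
step 2: acc = -16 - -14 = -2 -> confirmed correct
step 3: acc = -2 + -13 = -15 -> consistent with the trace
step 4: acc = -15 - -10 = -5 -> agrees with the trace
step 5: acc = -5 + -13 = -18 -> same as recorded
step 6: acc = -18 - 3 = -21 -> checks out
step 7: acc = -21 + -6 = -27 -> confirmed correct
step 8: acc = -27 - 15 = -42 -> in agreement
step 9: acc = -42 + -9 = -51 -> consistent with the trace
step 10: acc = -51 - 20 = -71 -> confirmed correct
step 11: acc = -71 + 19 = -52 -> checks out
The recomputation confirms every line.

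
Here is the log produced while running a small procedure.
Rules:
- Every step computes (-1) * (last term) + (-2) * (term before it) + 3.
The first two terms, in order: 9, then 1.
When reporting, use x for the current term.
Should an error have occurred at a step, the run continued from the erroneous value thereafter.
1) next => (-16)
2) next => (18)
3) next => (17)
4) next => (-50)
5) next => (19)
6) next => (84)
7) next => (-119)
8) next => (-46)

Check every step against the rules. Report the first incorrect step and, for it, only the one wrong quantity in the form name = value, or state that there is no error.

1. x = -1*(1) + (-2)*(9) + (3) = -16 (no discrepancy)
2. x = -1*(-16) + (-2)*(1) + (3) = 17 (the recorded entry deviates here)
The audit stops at step 2: the recorded entry is wrong and should be x = 17.

step 2, x = 17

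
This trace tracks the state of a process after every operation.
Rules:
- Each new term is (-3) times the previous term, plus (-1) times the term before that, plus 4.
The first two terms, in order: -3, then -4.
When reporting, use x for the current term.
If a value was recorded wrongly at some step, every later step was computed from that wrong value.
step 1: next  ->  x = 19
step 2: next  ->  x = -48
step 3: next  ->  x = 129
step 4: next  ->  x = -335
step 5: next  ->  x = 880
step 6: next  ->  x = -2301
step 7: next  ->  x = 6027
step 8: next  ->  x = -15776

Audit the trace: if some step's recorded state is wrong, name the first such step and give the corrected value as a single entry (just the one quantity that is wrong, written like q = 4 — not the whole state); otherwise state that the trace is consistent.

step 2, x = -49

Recomputing the run from the initial state:
step 1: x = 19
step 2: x = -49
step 3: x = 132
step 4: x = -343
step 5: x = 901
step 6: x = -2356
step 7: x = 6171
step 8: x = -16153
The first disagreement with the trace is at step 2, where the value should be x = -49.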